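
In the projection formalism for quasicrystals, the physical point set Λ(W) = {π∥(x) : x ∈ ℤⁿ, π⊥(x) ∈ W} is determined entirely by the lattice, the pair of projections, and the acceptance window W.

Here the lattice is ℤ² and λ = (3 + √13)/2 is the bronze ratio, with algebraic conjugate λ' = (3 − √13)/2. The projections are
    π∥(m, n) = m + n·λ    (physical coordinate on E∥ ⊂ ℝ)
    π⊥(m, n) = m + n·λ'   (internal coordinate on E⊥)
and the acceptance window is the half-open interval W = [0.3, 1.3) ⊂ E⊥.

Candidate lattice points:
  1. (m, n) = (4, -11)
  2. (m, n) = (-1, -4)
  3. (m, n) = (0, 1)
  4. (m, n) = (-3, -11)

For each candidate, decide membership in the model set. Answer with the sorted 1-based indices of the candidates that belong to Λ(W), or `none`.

λ' = (3−√13)/2 ≈ -0.3028.
candidate 1: (m,n)=(4,-11) → π∥ = 4-11·λ ≈ -32.3305, π⊥ = 4-11·λ' ≈ 7.3305 ∉ [0.3, 1.3) ⇒ out
candidate 2: (m,n)=(-1,-4) → π∥ = -1-4·λ ≈ -14.2111, π⊥ = -1-4·λ' ≈ 0.2111 ∉ [0.3, 1.3) ⇒ out
candidate 3: (m,n)=(0,1) → π∥ = 0+1·λ ≈ 3.3028, π⊥ = 0+1·λ' ≈ -0.3028 ∉ [0.3, 1.3) ⇒ out
candidate 4: (m,n)=(-3,-11) → π∥ = -3-11·λ ≈ -39.3305, π⊥ = -3-11·λ' ≈ 0.3305 ∈ [0.3, 1.3) ⇒ IN Λ

4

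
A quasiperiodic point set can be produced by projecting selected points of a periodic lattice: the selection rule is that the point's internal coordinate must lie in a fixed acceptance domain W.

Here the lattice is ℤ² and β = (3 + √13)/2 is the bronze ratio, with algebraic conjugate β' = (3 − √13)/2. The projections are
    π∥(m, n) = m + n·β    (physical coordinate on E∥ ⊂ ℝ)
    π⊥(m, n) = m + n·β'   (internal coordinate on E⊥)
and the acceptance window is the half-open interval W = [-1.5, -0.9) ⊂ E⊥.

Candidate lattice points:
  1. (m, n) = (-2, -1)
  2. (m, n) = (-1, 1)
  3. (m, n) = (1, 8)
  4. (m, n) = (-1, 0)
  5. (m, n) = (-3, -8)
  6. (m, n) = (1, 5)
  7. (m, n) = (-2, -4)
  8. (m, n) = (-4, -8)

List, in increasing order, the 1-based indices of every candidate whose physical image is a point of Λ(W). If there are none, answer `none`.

Numerically β ≈ 3.3028 and β' = −1/β ≈ -0.3028.
#1 (-2,-1): internal coord -2 + (-1)·β' = -1.6972; -1.6972 ∉ [-1.5, -0.9) → out
#2 (-1,1): internal coord -1 + (1)·β' = -1.3028; -1.3028 ∈ [-1.5, -0.9) → IN Λ
#3 (1,8): internal coord 1 + (8)·β' = -1.4222; -1.4222 ∈ [-1.5, -0.9) → IN Λ
#4 (-1,0): internal coord -1 + (0)·β' = -1.0000; -1.0000 ∈ [-1.5, -0.9) → IN Λ
#5 (-3,-8): internal coord -3 + (-8)·β' = -0.5778; -0.5778 ∉ [-1.5, -0.9) → out
#6 (1,5): internal coord 1 + (5)·β' = -0.5139; -0.5139 ∉ [-1.5, -0.9) → out
#7 (-2,-4): internal coord -2 + (-4)·β' = -0.7889; -0.7889 ∉ [-1.5, -0.9) → out
#8 (-4,-8): internal coord -4 + (-8)·β' = -1.5778; -1.5778 ∉ [-1.5, -0.9) → out

2, 3, 4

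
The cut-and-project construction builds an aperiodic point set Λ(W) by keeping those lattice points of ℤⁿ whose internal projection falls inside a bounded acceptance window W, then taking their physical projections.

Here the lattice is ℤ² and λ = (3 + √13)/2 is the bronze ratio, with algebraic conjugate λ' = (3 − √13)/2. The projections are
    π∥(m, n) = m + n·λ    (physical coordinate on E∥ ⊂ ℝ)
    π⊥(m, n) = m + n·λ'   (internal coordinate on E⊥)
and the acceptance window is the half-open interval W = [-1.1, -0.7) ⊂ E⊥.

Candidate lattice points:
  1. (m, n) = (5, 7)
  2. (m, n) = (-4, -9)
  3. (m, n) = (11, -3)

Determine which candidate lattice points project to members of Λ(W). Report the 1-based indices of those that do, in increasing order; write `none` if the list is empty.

λ' = (3−√13)/2 ≈ -0.3028.
#1 (5,7): internal coord 5 + (7)·λ' = +2.8806; +2.8806 ∉ [-1.1, -0.7) → out
#2 (-4,-9): internal coord -4 + (-9)·λ' = -1.2750; -1.2750 ∉ [-1.1, -0.7) → out
#3 (11,-3): internal coord 11 + (-3)·λ' = +11.9083; +11.9083 ∉ [-1.1, -0.7) → out

none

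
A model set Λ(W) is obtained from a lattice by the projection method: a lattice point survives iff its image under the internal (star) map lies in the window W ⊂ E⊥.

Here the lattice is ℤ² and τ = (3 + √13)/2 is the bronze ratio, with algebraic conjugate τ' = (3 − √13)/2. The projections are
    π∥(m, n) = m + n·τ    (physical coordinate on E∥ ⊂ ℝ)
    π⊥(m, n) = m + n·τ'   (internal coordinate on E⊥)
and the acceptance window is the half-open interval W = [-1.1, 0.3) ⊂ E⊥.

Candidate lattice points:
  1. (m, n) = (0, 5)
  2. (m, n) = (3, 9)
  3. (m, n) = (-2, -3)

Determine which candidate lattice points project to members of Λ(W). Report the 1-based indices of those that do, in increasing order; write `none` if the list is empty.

2, 3

τ' = (3−√13)/2 ≈ -0.302776.
[1] lift (0,5): star map gives -1.513878; window check -1.1 ≤ -1.513878 < 0.3 is false → out
[2] lift (3,9): star map gives 0.275019; window check -1.1 ≤ 0.275019 < 0.3 is true → IN Λ
[3] lift (-2,-3): star map gives -1.091673; window check -1.1 ≤ -1.091673 < 0.3 is true → IN Λ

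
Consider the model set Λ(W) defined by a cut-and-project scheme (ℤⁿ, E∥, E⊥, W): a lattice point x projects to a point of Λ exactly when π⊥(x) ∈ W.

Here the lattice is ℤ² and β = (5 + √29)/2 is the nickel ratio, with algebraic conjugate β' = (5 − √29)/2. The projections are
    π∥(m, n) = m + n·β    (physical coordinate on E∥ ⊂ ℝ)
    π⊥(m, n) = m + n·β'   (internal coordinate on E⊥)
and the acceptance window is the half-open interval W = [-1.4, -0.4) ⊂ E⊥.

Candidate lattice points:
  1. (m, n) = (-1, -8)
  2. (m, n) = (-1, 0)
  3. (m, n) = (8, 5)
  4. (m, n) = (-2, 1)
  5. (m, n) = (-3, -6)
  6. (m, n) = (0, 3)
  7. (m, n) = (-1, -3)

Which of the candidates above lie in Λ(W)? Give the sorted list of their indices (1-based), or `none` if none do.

β' = (5−√29)/2 ≈ -0.192582.
[1] lift (-1,-8): star map gives 0.540659; window check -1.4 ≤ 0.540659 < -0.4 is false → out
[2] lift (-1,0): star map gives -1.000000; window check -1.4 ≤ -1.000000 < -0.4 is true → IN Λ
[3] lift (8,5): star map gives 7.037088; window check -1.4 ≤ 7.037088 < -0.4 is false → out
[4] lift (-2,1): star map gives -2.192582; window check -1.4 ≤ -2.192582 < -0.4 is false → out
[5] lift (-3,-6): star map gives -1.844506; window check -1.4 ≤ -1.844506 < -0.4 is false → out
[6] lift (0,3): star map gives -0.577747; window check -1.4 ≤ -0.577747 < -0.4 is true → IN Λ
[7] lift (-1,-3): star map gives -0.422253; window check -1.4 ≤ -0.422253 < -0.4 is true → IN Λ

2, 6, 7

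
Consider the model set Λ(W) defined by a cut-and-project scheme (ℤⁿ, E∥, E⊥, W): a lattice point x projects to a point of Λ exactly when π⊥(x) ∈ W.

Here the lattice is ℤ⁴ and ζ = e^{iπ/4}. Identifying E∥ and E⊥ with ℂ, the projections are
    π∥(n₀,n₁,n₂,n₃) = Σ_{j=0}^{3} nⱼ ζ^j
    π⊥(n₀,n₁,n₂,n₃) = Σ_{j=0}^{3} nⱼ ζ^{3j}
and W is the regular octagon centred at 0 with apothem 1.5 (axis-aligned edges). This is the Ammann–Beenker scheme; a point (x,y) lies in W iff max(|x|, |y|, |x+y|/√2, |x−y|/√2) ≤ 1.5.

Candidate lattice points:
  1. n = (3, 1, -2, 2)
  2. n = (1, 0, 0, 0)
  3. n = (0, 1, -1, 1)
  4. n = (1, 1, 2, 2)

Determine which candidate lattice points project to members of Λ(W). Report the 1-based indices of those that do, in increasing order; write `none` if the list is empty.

Internal map: ζ^{3j} for j=0..3 gives (1,0), (−√2/2,√2/2), (0,−1), (√2/2,√2/2).
#1 (3, 1, -2, 2): internal (3.70711, 4.12132); octagon support 5.53553 vs apothem 1.5 → ∉ W
#2 (1, 0, 0, 0): internal (1.00000, 0.00000); octagon support 1.00000 vs apothem 1.5 → ∈ W
#3 (0, 1, -1, 1): internal (0.00000, 2.41421); octagon support 2.41421 vs apothem 1.5 → ∉ W
#4 (1, 1, 2, 2): internal (1.70711, 0.12132); octagon support 1.70711 vs apothem 1.5 → ∉ W

2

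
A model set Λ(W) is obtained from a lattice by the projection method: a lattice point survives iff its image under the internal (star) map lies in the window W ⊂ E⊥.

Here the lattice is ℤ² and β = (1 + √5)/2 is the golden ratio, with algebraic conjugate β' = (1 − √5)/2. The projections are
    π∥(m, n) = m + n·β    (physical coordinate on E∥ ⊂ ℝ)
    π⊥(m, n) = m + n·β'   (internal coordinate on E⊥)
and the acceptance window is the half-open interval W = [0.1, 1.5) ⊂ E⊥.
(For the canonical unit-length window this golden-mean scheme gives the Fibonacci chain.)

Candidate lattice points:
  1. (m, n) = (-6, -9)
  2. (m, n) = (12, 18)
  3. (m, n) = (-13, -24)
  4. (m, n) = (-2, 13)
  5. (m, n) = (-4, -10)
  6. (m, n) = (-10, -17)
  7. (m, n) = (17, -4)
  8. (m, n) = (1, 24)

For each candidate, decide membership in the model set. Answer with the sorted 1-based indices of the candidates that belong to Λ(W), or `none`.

2, 6

β' = (1−√5)/2 ≈ -0.61803.
#1 (-6,-9): internal coord -6 + (-9)·β' = -0.43769; -0.43769 ∉ [0.1, 1.5) → out
#2 (12,18): internal coord 12 + (18)·β' = +0.87539; +0.87539 ∈ [0.1, 1.5) → IN Λ
#3 (-13,-24): internal coord -13 + (-24)·β' = +1.83282; +1.83282 ∉ [0.1, 1.5) → out
#4 (-2,13): internal coord -2 + (13)·β' = -10.03444; -10.03444 ∉ [0.1, 1.5) → out
#5 (-4,-10): internal coord -4 + (-10)·β' = +2.18034; +2.18034 ∉ [0.1, 1.5) → out
#6 (-10,-17): internal coord -10 + (-17)·β' = +0.50658; +0.50658 ∈ [0.1, 1.5) → IN Λ
#7 (17,-4): internal coord 17 + (-4)·β' = +19.47214; +19.47214 ∉ [0.1, 1.5) → out
#8 (1,24): internal coord 1 + (24)·β' = -13.83282; -13.83282 ∉ [0.1, 1.5) → out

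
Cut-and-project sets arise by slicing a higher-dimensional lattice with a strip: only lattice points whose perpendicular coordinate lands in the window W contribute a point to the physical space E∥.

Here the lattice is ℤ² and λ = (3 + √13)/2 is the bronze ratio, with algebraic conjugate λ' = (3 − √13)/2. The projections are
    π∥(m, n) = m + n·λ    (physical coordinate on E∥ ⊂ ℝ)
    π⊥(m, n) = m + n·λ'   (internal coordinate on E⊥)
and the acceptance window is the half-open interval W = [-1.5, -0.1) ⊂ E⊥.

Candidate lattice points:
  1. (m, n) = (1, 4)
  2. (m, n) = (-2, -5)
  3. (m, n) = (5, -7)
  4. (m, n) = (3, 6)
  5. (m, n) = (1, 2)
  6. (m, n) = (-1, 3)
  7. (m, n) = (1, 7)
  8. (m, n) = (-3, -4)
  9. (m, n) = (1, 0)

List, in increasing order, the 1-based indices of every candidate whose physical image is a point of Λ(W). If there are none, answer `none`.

Numerically λ ≈ 3.3028 and λ' = −1/λ ≈ -0.3028.
[1] lift (1,4): star map gives -0.2111; window check -1.5 ≤ -0.2111 < -0.1 is true → IN Λ
[2] lift (-2,-5): star map gives -0.4861; window check -1.5 ≤ -0.4861 < -0.1 is true → IN Λ
[3] lift (5,-7): star map gives 7.1194; window check -1.5 ≤ 7.1194 < -0.1 is false → out
[4] lift (3,6): star map gives 1.1833; window check -1.5 ≤ 1.1833 < -0.1 is false → out
[5] lift (1,2): star map gives 0.3944; window check -1.5 ≤ 0.3944 < -0.1 is false → out
[6] lift (-1,3): star map gives -1.9083; window check -1.5 ≤ -1.9083 < -0.1 is false → out
[7] lift (1,7): star map gives -1.1194; window check -1.5 ≤ -1.1194 < -0.1 is true → IN Λ
[8] lift (-3,-4): star map gives -1.7889; window check -1.5 ≤ -1.7889 < -0.1 is false → out
[9] lift (1,0): star map gives 1.0000; window check -1.5 ≤ 1.0000 < -0.1 is false → out

1, 2, 7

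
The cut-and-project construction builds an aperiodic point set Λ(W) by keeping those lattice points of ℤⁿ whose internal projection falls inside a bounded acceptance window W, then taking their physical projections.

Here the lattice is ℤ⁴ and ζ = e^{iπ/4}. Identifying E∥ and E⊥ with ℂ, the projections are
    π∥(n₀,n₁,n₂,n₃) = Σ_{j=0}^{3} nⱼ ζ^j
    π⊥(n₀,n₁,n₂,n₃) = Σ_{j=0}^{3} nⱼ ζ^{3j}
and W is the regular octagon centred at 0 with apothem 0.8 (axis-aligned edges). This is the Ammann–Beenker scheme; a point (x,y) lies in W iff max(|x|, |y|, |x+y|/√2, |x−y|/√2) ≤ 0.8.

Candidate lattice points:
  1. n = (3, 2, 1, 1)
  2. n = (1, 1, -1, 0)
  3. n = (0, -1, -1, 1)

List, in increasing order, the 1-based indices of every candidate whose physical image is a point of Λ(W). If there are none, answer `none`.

none

π⊥(n) = n₀ + n₁ζ³ + n₂ζ⁶ + n₃ζ⁹ where ζ = e^{iπ/4}.
candidate 1: n = (3, 2, 1, 1) → π⊥ ≈ (+2.292893, +1.121320); max(|x|,|y|,|x±y|/√2) = 2.414214 > 0.8 ⇒ ∉ W
candidate 2: n = (1, 1, -1, 0) → π⊥ ≈ (+0.292893, +1.707107); max(|x|,|y|,|x±y|/√2) = 1.707107 > 0.8 ⇒ ∉ W
candidate 3: n = (0, -1, -1, 1) → π⊥ ≈ (+1.414214, +1.000000); max(|x|,|y|,|x±y|/√2) = 1.707107 > 0.8 ⇒ ∉ W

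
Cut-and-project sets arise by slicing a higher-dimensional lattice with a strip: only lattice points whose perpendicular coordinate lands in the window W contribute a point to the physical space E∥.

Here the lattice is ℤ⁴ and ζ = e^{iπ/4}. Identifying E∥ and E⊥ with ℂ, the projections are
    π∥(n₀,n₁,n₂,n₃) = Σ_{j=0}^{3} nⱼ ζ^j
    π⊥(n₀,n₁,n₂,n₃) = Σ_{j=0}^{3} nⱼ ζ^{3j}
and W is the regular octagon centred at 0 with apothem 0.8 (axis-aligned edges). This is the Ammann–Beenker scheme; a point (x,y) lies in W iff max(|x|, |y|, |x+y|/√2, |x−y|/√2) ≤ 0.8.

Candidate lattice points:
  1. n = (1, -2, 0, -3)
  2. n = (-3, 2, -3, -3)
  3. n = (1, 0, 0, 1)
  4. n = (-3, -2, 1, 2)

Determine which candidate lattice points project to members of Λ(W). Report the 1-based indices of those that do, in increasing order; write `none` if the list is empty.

Internal map: ζ^{3j} for j=0..3 gives (1,0), (−√2/2,√2/2), (0,−1), (√2/2,√2/2).
#1 (1, -2, 0, -3): internal (0.29289, -3.53553); octagon support 3.53553 vs apothem 0.8 → ∉ W
#2 (-3, 2, -3, -3): internal (-6.53553, 2.29289); octagon support 6.53553 vs apothem 0.8 → ∉ W
#3 (1, 0, 0, 1): internal (1.70711, 0.70711); octagon support 1.70711 vs apothem 0.8 → ∉ W
#4 (-3, -2, 1, 2): internal (-0.17157, -1.00000); octagon support 1.00000 vs apothem 0.8 → ∉ W

none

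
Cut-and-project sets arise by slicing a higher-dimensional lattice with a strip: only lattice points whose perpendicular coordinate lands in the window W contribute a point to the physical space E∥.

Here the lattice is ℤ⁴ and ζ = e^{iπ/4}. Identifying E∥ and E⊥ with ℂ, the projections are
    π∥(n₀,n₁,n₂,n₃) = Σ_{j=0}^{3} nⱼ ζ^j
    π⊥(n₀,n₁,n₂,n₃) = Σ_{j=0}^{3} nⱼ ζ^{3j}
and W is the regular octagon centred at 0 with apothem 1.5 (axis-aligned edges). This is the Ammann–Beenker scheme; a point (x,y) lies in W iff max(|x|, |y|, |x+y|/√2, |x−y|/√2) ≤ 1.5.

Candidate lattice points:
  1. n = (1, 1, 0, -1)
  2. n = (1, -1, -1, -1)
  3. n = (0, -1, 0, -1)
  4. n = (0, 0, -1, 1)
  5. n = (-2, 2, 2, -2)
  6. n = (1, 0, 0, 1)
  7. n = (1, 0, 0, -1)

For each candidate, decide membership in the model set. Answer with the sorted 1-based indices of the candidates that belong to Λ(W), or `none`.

1, 2, 3, 7

Internal map: ζ^{3j} for j=0..3 gives (1,0), (−√2/2,√2/2), (0,−1), (√2/2,√2/2).
candidate 1: n = (1, 1, 0, -1) → π⊥ ≈ (-0.41421, +0.00000); max(|x|,|y|,|x±y|/√2) = 0.41421 ≤ 1.5 ⇒ ∈ W
candidate 2: n = (1, -1, -1, -1) → π⊥ ≈ (+1.00000, -0.41421); max(|x|,|y|,|x±y|/√2) = 1.00000 ≤ 1.5 ⇒ ∈ W
candidate 3: n = (0, -1, 0, -1) → π⊥ ≈ (+0.00000, -1.41421); max(|x|,|y|,|x±y|/√2) = 1.41421 ≤ 1.5 ⇒ ∈ W
candidate 4: n = (0, 0, -1, 1) → π⊥ ≈ (+0.70711, +1.70711); max(|x|,|y|,|x±y|/√2) = 1.70711 > 1.5 ⇒ ∉ W
candidate 5: n = (-2, 2, 2, -2) → π⊥ ≈ (-4.82843, -2.00000); max(|x|,|y|,|x±y|/√2) = 4.82843 > 1.5 ⇒ ∉ W
candidate 6: n = (1, 0, 0, 1) → π⊥ ≈ (+1.70711, +0.70711); max(|x|,|y|,|x±y|/√2) = 1.70711 > 1.5 ⇒ ∉ W
candidate 7: n = (1, 0, 0, -1) → π⊥ ≈ (+0.29289, -0.70711); max(|x|,|y|,|x±y|/√2) = 0.70711 ≤ 1.5 ⇒ ∈ W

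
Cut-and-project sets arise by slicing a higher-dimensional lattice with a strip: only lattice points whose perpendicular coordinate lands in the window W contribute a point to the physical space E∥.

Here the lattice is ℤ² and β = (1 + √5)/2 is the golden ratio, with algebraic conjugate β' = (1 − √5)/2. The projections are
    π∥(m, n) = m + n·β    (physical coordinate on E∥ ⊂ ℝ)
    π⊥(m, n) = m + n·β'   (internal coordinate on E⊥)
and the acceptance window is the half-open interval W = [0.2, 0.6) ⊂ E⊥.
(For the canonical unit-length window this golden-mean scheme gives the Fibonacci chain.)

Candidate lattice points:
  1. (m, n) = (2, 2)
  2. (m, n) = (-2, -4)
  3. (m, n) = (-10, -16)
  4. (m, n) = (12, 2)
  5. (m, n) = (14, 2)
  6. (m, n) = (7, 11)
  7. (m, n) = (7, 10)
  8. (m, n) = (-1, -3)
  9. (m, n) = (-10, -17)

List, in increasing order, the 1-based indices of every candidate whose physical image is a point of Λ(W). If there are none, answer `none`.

2, 6, 9

β' = (1−√5)/2 ≈ -0.618034.
#1 (2,2): internal coord 2 + (2)·β' = +0.763932; +0.763932 ∉ [0.2, 0.6) → out
#2 (-2,-4): internal coord -2 + (-4)·β' = +0.472136; +0.472136 ∈ [0.2, 0.6) → IN Λ
#3 (-10,-16): internal coord -10 + (-16)·β' = -0.111456; -0.111456 ∉ [0.2, 0.6) → out
#4 (12,2): internal coord 12 + (2)·β' = +10.763932; +10.763932 ∉ [0.2, 0.6) → out
#5 (14,2): internal coord 14 + (2)·β' = +12.763932; +12.763932 ∉ [0.2, 0.6) → out
#6 (7,11): internal coord 7 + (11)·β' = +0.201626; +0.201626 ∈ [0.2, 0.6) → IN Λ
#7 (7,10): internal coord 7 + (10)·β' = +0.819660; +0.819660 ∉ [0.2, 0.6) → out
#8 (-1,-3): internal coord -1 + (-3)·β' = +0.854102; +0.854102 ∉ [0.2, 0.6) → out
#9 (-10,-17): internal coord -10 + (-17)·β' = +0.506578; +0.506578 ∈ [0.2, 0.6) → IN Λ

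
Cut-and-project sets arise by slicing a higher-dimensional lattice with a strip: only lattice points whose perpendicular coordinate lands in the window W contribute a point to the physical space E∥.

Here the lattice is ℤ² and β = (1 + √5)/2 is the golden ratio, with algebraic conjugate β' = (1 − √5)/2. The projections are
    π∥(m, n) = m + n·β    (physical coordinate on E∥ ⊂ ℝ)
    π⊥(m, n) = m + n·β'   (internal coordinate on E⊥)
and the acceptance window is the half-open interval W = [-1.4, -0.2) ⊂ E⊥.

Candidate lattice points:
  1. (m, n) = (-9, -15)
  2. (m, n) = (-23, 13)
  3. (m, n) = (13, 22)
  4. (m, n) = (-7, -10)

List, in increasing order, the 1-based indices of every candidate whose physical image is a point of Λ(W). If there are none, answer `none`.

Compute β' = (1−√5)/2 = -0.61803, so π⊥(m,n) = m -0.61803·n.
candidate 1: (m,n)=(-9,-15) → π∥ = -9-15·β ≈ -33.27051, π⊥ = -9-15·β' ≈ 0.27051 ∉ [-1.4, -0.2) ⇒ out
candidate 2: (m,n)=(-23,13) → π∥ = -23+13·β ≈ -1.96556, π⊥ = -23+13·β' ≈ -31.03444 ∉ [-1.4, -0.2) ⇒ out
candidate 3: (m,n)=(13,22) → π∥ = 13+22·β ≈ 48.59675, π⊥ = 13+22·β' ≈ -0.59675 ∈ [-1.4, -0.2) ⇒ IN Λ
candidate 4: (m,n)=(-7,-10) → π∥ = -7-10·β ≈ -23.18034, π⊥ = -7-10·β' ≈ -0.81966 ∈ [-1.4, -0.2) ⇒ IN Λ

3, 4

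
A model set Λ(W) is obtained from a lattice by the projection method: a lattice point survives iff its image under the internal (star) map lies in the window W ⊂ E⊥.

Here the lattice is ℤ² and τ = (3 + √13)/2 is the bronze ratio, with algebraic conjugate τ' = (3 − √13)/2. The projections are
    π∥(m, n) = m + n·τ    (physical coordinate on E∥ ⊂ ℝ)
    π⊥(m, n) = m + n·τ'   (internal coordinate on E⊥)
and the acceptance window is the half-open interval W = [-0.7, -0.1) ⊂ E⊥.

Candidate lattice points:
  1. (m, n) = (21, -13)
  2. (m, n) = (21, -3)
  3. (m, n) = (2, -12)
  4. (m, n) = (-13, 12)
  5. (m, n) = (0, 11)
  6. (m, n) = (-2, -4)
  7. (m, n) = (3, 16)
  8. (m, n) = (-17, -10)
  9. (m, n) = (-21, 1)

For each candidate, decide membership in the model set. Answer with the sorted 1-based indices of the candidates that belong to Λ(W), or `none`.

none

Compute τ' = (3−√13)/2 = -0.302776, so π⊥(m,n) = m -0.302776·n.
#1 (21,-13): internal coord 21 + (-13)·τ' = +24.936083; +24.936083 ∉ [-0.7, -0.1) → out
#2 (21,-3): internal coord 21 + (-3)·τ' = +21.908327; +21.908327 ∉ [-0.7, -0.1) → out
#3 (2,-12): internal coord 2 + (-12)·τ' = +5.633308; +5.633308 ∉ [-0.7, -0.1) → out
#4 (-13,12): internal coord -13 + (12)·τ' = -16.633308; -16.633308 ∉ [-0.7, -0.1) → out
#5 (0,11): internal coord 0 + (11)·τ' = -3.330532; -3.330532 ∉ [-0.7, -0.1) → out
#6 (-2,-4): internal coord -2 + (-4)·τ' = -0.788897; -0.788897 ∉ [-0.7, -0.1) → out
#7 (3,16): internal coord 3 + (16)·τ' = -1.844410; -1.844410 ∉ [-0.7, -0.1) → out
#8 (-17,-10): internal coord -17 + (-10)·τ' = -13.972244; -13.972244 ∉ [-0.7, -0.1) → out
#9 (-21,1): internal coord -21 + (1)·τ' = -21.302776; -21.302776 ∉ [-0.7, -0.1) → out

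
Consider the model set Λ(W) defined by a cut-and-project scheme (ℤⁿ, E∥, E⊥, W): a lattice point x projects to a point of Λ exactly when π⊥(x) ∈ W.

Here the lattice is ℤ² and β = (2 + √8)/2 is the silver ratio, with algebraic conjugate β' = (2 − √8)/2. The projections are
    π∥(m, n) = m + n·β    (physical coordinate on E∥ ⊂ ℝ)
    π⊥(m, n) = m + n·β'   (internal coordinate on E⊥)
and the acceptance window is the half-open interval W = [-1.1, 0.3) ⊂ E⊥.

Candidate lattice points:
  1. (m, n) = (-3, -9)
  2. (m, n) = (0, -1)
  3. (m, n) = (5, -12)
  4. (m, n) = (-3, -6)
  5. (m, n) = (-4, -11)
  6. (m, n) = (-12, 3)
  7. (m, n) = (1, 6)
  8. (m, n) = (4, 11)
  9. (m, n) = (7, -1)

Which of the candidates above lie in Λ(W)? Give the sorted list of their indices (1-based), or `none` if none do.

4, 8

Compute β' = (2−√8)/2 = -0.41421, so π⊥(m,n) = m -0.41421·n.
#1 (-3,-9): internal coord -3 + (-9)·β' = +0.72792; +0.72792 ∉ [-1.1, 0.3) → out
#2 (0,-1): internal coord 0 + (-1)·β' = +0.41421; +0.41421 ∉ [-1.1, 0.3) → out
#3 (5,-12): internal coord 5 + (-12)·β' = +9.97056; +9.97056 ∉ [-1.1, 0.3) → out
#4 (-3,-6): internal coord -3 + (-6)·β' = -0.51472; -0.51472 ∈ [-1.1, 0.3) → IN Λ
#5 (-4,-11): internal coord -4 + (-11)·β' = +0.55635; +0.55635 ∉ [-1.1, 0.3) → out
#6 (-12,3): internal coord -12 + (3)·β' = -13.24264; -13.24264 ∉ [-1.1, 0.3) → out
#7 (1,6): internal coord 1 + (6)·β' = -1.48528; -1.48528 ∉ [-1.1, 0.3) → out
#8 (4,11): internal coord 4 + (11)·β' = -0.55635; -0.55635 ∈ [-1.1, 0.3) → IN Λ
#9 (7,-1): internal coord 7 + (-1)·β' = +7.41421; +7.41421 ∉ [-1.1, 0.3) → out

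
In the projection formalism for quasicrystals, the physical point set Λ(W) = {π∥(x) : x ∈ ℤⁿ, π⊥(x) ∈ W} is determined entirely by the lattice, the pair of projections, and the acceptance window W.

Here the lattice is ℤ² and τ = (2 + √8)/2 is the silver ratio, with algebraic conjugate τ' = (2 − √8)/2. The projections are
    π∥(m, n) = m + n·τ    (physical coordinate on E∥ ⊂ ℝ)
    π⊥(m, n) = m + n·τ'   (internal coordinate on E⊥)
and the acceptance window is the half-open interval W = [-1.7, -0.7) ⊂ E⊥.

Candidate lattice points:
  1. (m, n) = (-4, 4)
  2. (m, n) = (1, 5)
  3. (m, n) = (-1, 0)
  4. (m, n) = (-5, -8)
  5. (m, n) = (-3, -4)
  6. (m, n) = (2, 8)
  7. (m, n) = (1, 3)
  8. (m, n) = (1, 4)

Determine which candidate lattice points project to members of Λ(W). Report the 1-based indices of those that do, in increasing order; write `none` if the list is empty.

τ' = (2−√8)/2 ≈ -0.414214.
#1 (-4,4): internal coord -4 + (4)·τ' = -5.656854; -5.656854 ∉ [-1.7, -0.7) → out
#2 (1,5): internal coord 1 + (5)·τ' = -1.071068; -1.071068 ∈ [-1.7, -0.7) → IN Λ
#3 (-1,0): internal coord -1 + (0)·τ' = -1.000000; -1.000000 ∈ [-1.7, -0.7) → IN Λ
#4 (-5,-8): internal coord -5 + (-8)·τ' = -1.686292; -1.686292 ∈ [-1.7, -0.7) → IN Λ
#5 (-3,-4): internal coord -3 + (-4)·τ' = -1.343146; -1.343146 ∈ [-1.7, -0.7) → IN Λ
#6 (2,8): internal coord 2 + (8)·τ' = -1.313708; -1.313708 ∈ [-1.7, -0.7) → IN Λ
#7 (1,3): internal coord 1 + (3)·τ' = -0.242641; -0.242641 ∉ [-1.7, -0.7) → out
#8 (1,4): internal coord 1 + (4)·τ' = -0.656854; -0.656854 ∉ [-1.7, -0.7) → out

2, 3, 4, 5, 6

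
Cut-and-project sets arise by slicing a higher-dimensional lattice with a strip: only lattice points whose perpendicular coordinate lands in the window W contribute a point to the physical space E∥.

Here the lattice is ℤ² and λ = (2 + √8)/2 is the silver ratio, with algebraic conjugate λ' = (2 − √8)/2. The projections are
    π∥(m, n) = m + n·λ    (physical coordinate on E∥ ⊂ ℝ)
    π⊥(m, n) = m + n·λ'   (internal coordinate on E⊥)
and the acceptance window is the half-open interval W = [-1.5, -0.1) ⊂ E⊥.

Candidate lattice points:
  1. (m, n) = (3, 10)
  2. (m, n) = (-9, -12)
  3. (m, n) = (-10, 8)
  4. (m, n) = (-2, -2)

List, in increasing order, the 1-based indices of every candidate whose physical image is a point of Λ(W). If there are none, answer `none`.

Numerically λ ≈ 2.4142 and λ' = −1/λ ≈ -0.4142.
candidate 1: (m,n)=(3,10) → π∥ = 3+10·λ ≈ 27.1421, π⊥ = 3+10·λ' ≈ -1.1421 ∈ [-1.5, -0.1) ⇒ IN Λ
candidate 2: (m,n)=(-9,-12) → π∥ = -9-12·λ ≈ -37.9706, π⊥ = -9-12·λ' ≈ -4.0294 ∉ [-1.5, -0.1) ⇒ out
candidate 3: (m,n)=(-10,8) → π∥ = -10+8·λ ≈ 9.3137, π⊥ = -10+8·λ' ≈ -13.3137 ∉ [-1.5, -0.1) ⇒ out
candidate 4: (m,n)=(-2,-2) → π∥ = -2-2·λ ≈ -6.8284, π⊥ = -2-2·λ' ≈ -1.1716 ∈ [-1.5, -0.1) ⇒ IN Λ

1, 4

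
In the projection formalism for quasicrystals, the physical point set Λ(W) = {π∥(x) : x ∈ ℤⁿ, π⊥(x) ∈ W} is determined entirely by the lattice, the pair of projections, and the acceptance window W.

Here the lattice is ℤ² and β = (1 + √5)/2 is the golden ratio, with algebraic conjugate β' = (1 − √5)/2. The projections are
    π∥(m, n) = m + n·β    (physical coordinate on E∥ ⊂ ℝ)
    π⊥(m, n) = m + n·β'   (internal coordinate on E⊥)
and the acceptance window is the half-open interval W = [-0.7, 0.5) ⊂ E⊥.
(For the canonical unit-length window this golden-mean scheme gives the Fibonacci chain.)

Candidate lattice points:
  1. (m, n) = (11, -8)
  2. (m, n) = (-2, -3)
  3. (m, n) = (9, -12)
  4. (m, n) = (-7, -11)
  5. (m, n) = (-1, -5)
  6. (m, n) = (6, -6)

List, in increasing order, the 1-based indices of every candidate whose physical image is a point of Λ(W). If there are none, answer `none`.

Compute β' = (1−√5)/2 = -0.618034, so π⊥(m,n) = m -0.618034·n.
#1 (11,-8): internal coord 11 + (-8)·β' = +15.944272; +15.944272 ∉ [-0.7, 0.5) → out
#2 (-2,-3): internal coord -2 + (-3)·β' = -0.145898; -0.145898 ∈ [-0.7, 0.5) → IN Λ
#3 (9,-12): internal coord 9 + (-12)·β' = +16.416408; +16.416408 ∉ [-0.7, 0.5) → out
#4 (-7,-11): internal coord -7 + (-11)·β' = -0.201626; -0.201626 ∈ [-0.7, 0.5) → IN Λ
#5 (-1,-5): internal coord -1 + (-5)·β' = +2.090170; +2.090170 ∉ [-0.7, 0.5) → out
#6 (6,-6): internal coord 6 + (-6)·β' = +9.708204; +9.708204 ∉ [-0.7, 0.5) → out

2, 4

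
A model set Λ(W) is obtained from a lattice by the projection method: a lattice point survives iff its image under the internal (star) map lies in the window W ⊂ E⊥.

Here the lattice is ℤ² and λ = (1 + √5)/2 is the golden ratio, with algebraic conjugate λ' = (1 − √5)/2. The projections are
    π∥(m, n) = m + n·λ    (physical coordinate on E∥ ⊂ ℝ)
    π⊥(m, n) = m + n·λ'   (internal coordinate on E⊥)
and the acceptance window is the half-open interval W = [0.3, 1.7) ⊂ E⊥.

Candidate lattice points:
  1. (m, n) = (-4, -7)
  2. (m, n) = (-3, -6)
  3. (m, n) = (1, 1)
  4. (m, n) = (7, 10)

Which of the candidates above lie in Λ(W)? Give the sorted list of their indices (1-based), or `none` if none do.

1, 2, 3, 4

λ' = (1−√5)/2 ≈ -0.6180.
[1] lift (-4,-7): star map gives 0.3262; window check 0.3 ≤ 0.3262 < 1.7 is true → IN Λ
[2] lift (-3,-6): star map gives 0.7082; window check 0.3 ≤ 0.7082 < 1.7 is true → IN Λ
[3] lift (1,1): star map gives 0.3820; window check 0.3 ≤ 0.3820 < 1.7 is true → IN Λ
[4] lift (7,10): star map gives 0.8197; window check 0.3 ≤ 0.8197 < 1.7 is true → IN Λ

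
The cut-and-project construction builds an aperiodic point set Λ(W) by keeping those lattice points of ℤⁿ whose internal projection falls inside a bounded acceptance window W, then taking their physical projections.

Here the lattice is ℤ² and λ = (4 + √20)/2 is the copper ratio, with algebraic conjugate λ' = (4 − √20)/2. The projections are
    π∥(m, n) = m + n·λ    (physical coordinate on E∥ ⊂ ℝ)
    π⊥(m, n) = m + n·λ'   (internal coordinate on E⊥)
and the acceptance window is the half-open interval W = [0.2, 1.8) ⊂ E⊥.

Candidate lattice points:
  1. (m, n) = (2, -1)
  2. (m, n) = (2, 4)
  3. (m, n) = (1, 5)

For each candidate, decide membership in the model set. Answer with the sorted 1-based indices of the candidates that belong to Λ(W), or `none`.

Numerically λ ≈ 4.23607 and λ' = −1/λ ≈ -0.23607.
candidate 1: (m,n)=(2,-1) → π∥ = 2-1·λ ≈ -2.23607, π⊥ = 2-1·λ' ≈ 2.23607 ∉ [0.2, 1.8) ⇒ out
candidate 2: (m,n)=(2,4) → π∥ = 2+4·λ ≈ 18.94427, π⊥ = 2+4·λ' ≈ 1.05573 ∈ [0.2, 1.8) ⇒ IN Λ
candidate 3: (m,n)=(1,5) → π∥ = 1+5·λ ≈ 22.18034, π⊥ = 1+5·λ' ≈ -0.18034 ∉ [0.2, 1.8) ⇒ out

2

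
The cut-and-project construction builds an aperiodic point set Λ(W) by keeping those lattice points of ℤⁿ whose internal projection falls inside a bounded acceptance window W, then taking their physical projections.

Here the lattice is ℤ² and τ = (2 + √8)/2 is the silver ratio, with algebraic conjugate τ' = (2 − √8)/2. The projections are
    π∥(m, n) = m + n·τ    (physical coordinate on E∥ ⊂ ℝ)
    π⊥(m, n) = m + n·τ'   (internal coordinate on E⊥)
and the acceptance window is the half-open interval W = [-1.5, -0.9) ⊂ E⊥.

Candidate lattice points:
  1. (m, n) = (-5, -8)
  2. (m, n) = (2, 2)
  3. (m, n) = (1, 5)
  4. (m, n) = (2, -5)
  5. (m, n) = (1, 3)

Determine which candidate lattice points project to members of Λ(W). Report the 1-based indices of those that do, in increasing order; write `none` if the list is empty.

3

τ' = (2−√8)/2 ≈ -0.41421.
#1 (-5,-8): internal coord -5 + (-8)·τ' = -1.68629; -1.68629 ∉ [-1.5, -0.9) → out
#2 (2,2): internal coord 2 + (2)·τ' = +1.17157; +1.17157 ∉ [-1.5, -0.9) → out
#3 (1,5): internal coord 1 + (5)·τ' = -1.07107; -1.07107 ∈ [-1.5, -0.9) → IN Λ
#4 (2,-5): internal coord 2 + (-5)·τ' = +4.07107; +4.07107 ∉ [-1.5, -0.9) → out
#5 (1,3): internal coord 1 + (3)·τ' = -0.24264; -0.24264 ∉ [-1.5, -0.9) → out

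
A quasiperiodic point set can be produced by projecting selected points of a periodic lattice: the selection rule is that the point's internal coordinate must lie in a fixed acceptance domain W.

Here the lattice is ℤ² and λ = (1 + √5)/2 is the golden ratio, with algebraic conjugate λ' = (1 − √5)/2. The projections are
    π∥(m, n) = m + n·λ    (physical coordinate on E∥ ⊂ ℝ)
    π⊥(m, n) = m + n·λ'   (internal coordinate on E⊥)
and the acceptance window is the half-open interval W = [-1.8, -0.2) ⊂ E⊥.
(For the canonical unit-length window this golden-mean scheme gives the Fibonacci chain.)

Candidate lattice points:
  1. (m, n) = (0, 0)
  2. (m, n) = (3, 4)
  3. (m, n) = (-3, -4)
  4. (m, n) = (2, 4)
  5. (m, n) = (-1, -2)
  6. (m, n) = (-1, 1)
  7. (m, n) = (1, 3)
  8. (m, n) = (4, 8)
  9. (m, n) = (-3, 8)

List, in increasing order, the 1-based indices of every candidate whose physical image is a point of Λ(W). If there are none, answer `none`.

λ' = (1−√5)/2 ≈ -0.6180.
candidate 1: (m,n)=(0,0) → π∥ = 0+0·λ ≈ 0.0000, π⊥ = 0+0·λ' ≈ 0.0000 ∉ [-1.8, -0.2) ⇒ out
candidate 2: (m,n)=(3,4) → π∥ = 3+4·λ ≈ 9.4721, π⊥ = 3+4·λ' ≈ 0.5279 ∉ [-1.8, -0.2) ⇒ out
candidate 3: (m,n)=(-3,-4) → π∥ = -3-4·λ ≈ -9.4721, π⊥ = -3-4·λ' ≈ -0.5279 ∈ [-1.8, -0.2) ⇒ IN Λ
candidate 4: (m,n)=(2,4) → π∥ = 2+4·λ ≈ 8.4721, π⊥ = 2+4·λ' ≈ -0.4721 ∈ [-1.8, -0.2) ⇒ IN Λ
candidate 5: (m,n)=(-1,-2) → π∥ = -1-2·λ ≈ -4.2361, π⊥ = -1-2·λ' ≈ 0.2361 ∉ [-1.8, -0.2) ⇒ out
candidate 6: (m,n)=(-1,1) → π∥ = -1+1·λ ≈ 0.6180, π⊥ = -1+1·λ' ≈ -1.6180 ∈ [-1.8, -0.2) ⇒ IN Λ
candidate 7: (m,n)=(1,3) → π∥ = 1+3·λ ≈ 5.8541, π⊥ = 1+3·λ' ≈ -0.8541 ∈ [-1.8, -0.2) ⇒ IN Λ
candidate 8: (m,n)=(4,8) → π∥ = 4+8·λ ≈ 16.9443, π⊥ = 4+8·λ' ≈ -0.9443 ∈ [-1.8, -0.2) ⇒ IN Λ
candidate 9: (m,n)=(-3,8) → π∥ = -3+8·λ ≈ 9.9443, π⊥ = -3+8·λ' ≈ -7.9443 ∉ [-1.8, -0.2) ⇒ out

3, 4, 6, 7, 8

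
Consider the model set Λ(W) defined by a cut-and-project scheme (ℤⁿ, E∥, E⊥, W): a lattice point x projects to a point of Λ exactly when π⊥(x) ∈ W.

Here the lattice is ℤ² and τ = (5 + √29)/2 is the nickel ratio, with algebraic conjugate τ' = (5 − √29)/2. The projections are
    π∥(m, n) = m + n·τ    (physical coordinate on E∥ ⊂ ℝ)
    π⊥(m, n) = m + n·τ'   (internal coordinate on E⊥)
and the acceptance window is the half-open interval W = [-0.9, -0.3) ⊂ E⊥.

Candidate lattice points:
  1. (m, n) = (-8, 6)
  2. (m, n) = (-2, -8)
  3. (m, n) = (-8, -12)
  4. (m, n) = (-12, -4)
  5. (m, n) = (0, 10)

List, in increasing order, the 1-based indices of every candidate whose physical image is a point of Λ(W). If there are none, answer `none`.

2

Numerically τ ≈ 5.1926 and τ' = −1/τ ≈ -0.1926.
candidate 1: (m,n)=(-8,6) → π∥ = -8+6·τ ≈ 23.1555, π⊥ = -8+6·τ' ≈ -9.1555 ∉ [-0.9, -0.3) ⇒ out
candidate 2: (m,n)=(-2,-8) → π∥ = -2-8·τ ≈ -43.5407, π⊥ = -2-8·τ' ≈ -0.4593 ∈ [-0.9, -0.3) ⇒ IN Λ
candidate 3: (m,n)=(-8,-12) → π∥ = -8-12·τ ≈ -70.3110, π⊥ = -8-12·τ' ≈ -5.6890 ∉ [-0.9, -0.3) ⇒ out
candidate 4: (m,n)=(-12,-4) → π∥ = -12-4·τ ≈ -32.7703, π⊥ = -12-4·τ' ≈ -11.2297 ∉ [-0.9, -0.3) ⇒ out
candidate 5: (m,n)=(0,10) → π∥ = 0+10·τ ≈ 51.9258, π⊥ = 0+10·τ' ≈ -1.9258 ∉ [-0.9, -0.3) ⇒ out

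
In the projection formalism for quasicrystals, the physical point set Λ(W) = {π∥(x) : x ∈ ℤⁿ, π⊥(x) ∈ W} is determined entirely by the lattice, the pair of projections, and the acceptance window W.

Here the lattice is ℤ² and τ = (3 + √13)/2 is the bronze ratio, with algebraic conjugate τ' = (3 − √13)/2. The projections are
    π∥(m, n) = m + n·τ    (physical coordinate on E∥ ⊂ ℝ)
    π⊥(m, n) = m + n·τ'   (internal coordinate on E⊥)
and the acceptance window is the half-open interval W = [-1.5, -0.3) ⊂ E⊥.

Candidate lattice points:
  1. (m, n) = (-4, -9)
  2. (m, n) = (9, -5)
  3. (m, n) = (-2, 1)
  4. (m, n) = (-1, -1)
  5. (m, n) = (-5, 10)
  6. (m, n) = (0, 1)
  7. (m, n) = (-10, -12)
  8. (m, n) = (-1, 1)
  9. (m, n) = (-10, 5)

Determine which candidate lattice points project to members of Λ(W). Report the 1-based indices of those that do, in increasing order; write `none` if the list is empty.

τ' = (3−√13)/2 ≈ -0.3028.
candidate 1: (m,n)=(-4,-9) → π∥ = -4-9·τ ≈ -33.7250, π⊥ = -4-9·τ' ≈ -1.2750 ∈ [-1.5, -0.3) ⇒ IN Λ
candidate 2: (m,n)=(9,-5) → π∥ = 9-5·τ ≈ -7.5139, π⊥ = 9-5·τ' ≈ 10.5139 ∉ [-1.5, -0.3) ⇒ out
candidate 3: (m,n)=(-2,1) → π∥ = -2+1·τ ≈ 1.3028, π⊥ = -2+1·τ' ≈ -2.3028 ∉ [-1.5, -0.3) ⇒ out
candidate 4: (m,n)=(-1,-1) → π∥ = -1-1·τ ≈ -4.3028, π⊥ = -1-1·τ' ≈ -0.6972 ∈ [-1.5, -0.3) ⇒ IN Λ
candidate 5: (m,n)=(-5,10) → π∥ = -5+10·τ ≈ 28.0278, π⊥ = -5+10·τ' ≈ -8.0278 ∉ [-1.5, -0.3) ⇒ out
candidate 6: (m,n)=(0,1) → π∥ = 0+1·τ ≈ 3.3028, π⊥ = 0+1·τ' ≈ -0.3028 ∈ [-1.5, -0.3) ⇒ IN Λ
candidate 7: (m,n)=(-10,-12) → π∥ = -10-12·τ ≈ -49.6333, π⊥ = -10-12·τ' ≈ -6.3667 ∉ [-1.5, -0.3) ⇒ out
candidate 8: (m,n)=(-1,1) → π∥ = -1+1·τ ≈ 2.3028, π⊥ = -1+1·τ' ≈ -1.3028 ∈ [-1.5, -0.3) ⇒ IN Λ
candidate 9: (m,n)=(-10,5) → π∥ = -10+5·τ ≈ 6.5139, π⊥ = -10+5·τ' ≈ -11.5139 ∉ [-1.5, -0.3) ⇒ out

1, 4, 6, 8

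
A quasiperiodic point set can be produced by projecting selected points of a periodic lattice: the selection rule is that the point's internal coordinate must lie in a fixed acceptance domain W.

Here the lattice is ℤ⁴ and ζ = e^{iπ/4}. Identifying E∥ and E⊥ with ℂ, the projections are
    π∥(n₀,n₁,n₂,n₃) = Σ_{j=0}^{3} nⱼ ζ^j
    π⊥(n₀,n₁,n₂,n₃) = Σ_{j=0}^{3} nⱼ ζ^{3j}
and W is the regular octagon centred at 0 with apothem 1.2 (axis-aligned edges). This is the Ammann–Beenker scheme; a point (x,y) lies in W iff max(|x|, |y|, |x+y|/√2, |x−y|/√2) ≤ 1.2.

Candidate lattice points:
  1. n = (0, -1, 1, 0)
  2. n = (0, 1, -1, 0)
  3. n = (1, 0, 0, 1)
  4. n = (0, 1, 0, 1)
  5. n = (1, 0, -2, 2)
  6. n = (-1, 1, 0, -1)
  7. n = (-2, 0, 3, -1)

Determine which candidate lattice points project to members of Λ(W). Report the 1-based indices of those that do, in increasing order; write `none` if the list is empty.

none

Internal map: ζ^{3j} for j=0..3 gives (1,0), (−√2/2,√2/2), (0,−1), (√2/2,√2/2).
candidate 1: n = (0, -1, 1, 0) → π⊥ ≈ (+0.7071, -1.7071); max(|x|,|y|,|x±y|/√2) = 1.7071 > 1.2 ⇒ ∉ W
candidate 2: n = (0, 1, -1, 0) → π⊥ ≈ (-0.7071, +1.7071); max(|x|,|y|,|x±y|/√2) = 1.7071 > 1.2 ⇒ ∉ W
candidate 3: n = (1, 0, 0, 1) → π⊥ ≈ (+1.7071, +0.7071); max(|x|,|y|,|x±y|/√2) = 1.7071 > 1.2 ⇒ ∉ W
candidate 4: n = (0, 1, 0, 1) → π⊥ ≈ (+0.0000, +1.4142); max(|x|,|y|,|x±y|/√2) = 1.4142 > 1.2 ⇒ ∉ W
candidate 5: n = (1, 0, -2, 2) → π⊥ ≈ (+2.4142, +3.4142); max(|x|,|y|,|x±y|/√2) = 4.1213 > 1.2 ⇒ ∉ W
candidate 6: n = (-1, 1, 0, -1) → π⊥ ≈ (-2.4142, +0.0000); max(|x|,|y|,|x±y|/√2) = 2.4142 > 1.2 ⇒ ∉ W
candidate 7: n = (-2, 0, 3, -1) → π⊥ ≈ (-2.7071, -3.7071); max(|x|,|y|,|x±y|/√2) = 4.5355 > 1.2 ⇒ ∉ W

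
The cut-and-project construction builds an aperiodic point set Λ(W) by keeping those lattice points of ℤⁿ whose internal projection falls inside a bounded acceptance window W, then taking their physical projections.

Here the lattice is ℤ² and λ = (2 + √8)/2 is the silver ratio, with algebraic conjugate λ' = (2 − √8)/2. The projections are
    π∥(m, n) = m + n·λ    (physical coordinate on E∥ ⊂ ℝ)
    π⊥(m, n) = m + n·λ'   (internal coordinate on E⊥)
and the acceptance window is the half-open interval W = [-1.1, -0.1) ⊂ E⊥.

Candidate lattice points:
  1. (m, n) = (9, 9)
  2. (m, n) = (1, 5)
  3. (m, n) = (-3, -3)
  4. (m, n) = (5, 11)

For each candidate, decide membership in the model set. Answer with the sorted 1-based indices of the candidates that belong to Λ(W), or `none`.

Compute λ' = (2−√8)/2 = -0.414214, so π⊥(m,n) = m -0.414214·n.
[1] lift (9,9): star map gives 5.272078; window check -1.1 ≤ 5.272078 < -0.1 is false → out
[2] lift (1,5): star map gives -1.071068; window check -1.1 ≤ -1.071068 < -0.1 is true → IN Λ
[3] lift (-3,-3): star map gives -1.757359; window check -1.1 ≤ -1.757359 < -0.1 is false → out
[4] lift (5,11): star map gives 0.443651; window check -1.1 ≤ 0.443651 < -0.1 is false → out

2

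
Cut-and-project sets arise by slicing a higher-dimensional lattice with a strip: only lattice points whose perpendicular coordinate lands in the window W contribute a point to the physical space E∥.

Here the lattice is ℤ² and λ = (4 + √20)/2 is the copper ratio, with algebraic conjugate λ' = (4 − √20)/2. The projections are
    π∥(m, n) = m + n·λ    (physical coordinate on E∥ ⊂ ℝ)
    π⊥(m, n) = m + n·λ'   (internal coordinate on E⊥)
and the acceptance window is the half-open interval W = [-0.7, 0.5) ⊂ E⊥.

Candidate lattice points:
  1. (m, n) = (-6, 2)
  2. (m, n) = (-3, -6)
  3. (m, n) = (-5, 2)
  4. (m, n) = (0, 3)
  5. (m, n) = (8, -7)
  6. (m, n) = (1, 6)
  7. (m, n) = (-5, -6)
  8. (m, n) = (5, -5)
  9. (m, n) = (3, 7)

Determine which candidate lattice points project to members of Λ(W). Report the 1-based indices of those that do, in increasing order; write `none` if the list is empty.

λ' = (4−√20)/2 ≈ -0.23607.
#1 (-6,2): internal coord -6 + (2)·λ' = -6.47214; -6.47214 ∉ [-0.7, 0.5) → out
#2 (-3,-6): internal coord -3 + (-6)·λ' = -1.58359; -1.58359 ∉ [-0.7, 0.5) → out
#3 (-5,2): internal coord -5 + (2)·λ' = -5.47214; -5.47214 ∉ [-0.7, 0.5) → out
#4 (0,3): internal coord 0 + (3)·λ' = -0.70820; -0.70820 ∉ [-0.7, 0.5) → out
#5 (8,-7): internal coord 8 + (-7)·λ' = +9.65248; +9.65248 ∉ [-0.7, 0.5) → out
#6 (1,6): internal coord 1 + (6)·λ' = -0.41641; -0.41641 ∈ [-0.7, 0.5) → IN Λ
#7 (-5,-6): internal coord -5 + (-6)·λ' = -3.58359; -3.58359 ∉ [-0.7, 0.5) → out
#8 (5,-5): internal coord 5 + (-5)·λ' = +6.18034; +6.18034 ∉ [-0.7, 0.5) → out
#9 (3,7): internal coord 3 + (7)·λ' = +1.34752; +1.34752 ∉ [-0.7, 0.5) → out

6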